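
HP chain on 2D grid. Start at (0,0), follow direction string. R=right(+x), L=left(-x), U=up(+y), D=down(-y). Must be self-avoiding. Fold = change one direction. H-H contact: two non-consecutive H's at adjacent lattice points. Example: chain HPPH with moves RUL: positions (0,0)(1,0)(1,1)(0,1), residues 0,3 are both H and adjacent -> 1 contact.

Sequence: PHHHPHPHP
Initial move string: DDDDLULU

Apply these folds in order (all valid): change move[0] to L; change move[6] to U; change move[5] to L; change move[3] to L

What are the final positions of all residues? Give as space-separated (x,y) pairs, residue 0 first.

Answer: (0,0) (-1,0) (-1,-1) (-1,-2) (-2,-2) (-3,-2) (-4,-2) (-4,-1) (-4,0)

Derivation:
Initial moves: DDDDLULU
Fold: move[0]->L => LDDDLULU (positions: [(0, 0), (-1, 0), (-1, -1), (-1, -2), (-1, -3), (-2, -3), (-2, -2), (-3, -2), (-3, -1)])
Fold: move[6]->U => LDDDLUUU (positions: [(0, 0), (-1, 0), (-1, -1), (-1, -2), (-1, -3), (-2, -3), (-2, -2), (-2, -1), (-2, 0)])
Fold: move[5]->L => LDDDLLUU (positions: [(0, 0), (-1, 0), (-1, -1), (-1, -2), (-1, -3), (-2, -3), (-3, -3), (-3, -2), (-3, -1)])
Fold: move[3]->L => LDDLLLUU (positions: [(0, 0), (-1, 0), (-1, -1), (-1, -2), (-2, -2), (-3, -2), (-4, -2), (-4, -1), (-4, 0)])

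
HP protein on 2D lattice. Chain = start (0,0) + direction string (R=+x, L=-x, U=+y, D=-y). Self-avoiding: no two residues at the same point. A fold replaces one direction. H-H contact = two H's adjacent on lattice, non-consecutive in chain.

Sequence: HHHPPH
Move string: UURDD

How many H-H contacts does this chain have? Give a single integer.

Positions: [(0, 0), (0, 1), (0, 2), (1, 2), (1, 1), (1, 0)]
H-H contact: residue 0 @(0,0) - residue 5 @(1, 0)

Answer: 1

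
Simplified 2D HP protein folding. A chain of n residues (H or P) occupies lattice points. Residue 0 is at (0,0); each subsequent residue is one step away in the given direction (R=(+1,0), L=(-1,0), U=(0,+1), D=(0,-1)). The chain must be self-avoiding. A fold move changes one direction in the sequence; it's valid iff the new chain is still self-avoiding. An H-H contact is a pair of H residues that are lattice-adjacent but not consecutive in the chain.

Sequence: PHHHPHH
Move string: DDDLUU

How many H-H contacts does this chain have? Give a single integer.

Positions: [(0, 0), (0, -1), (0, -2), (0, -3), (-1, -3), (-1, -2), (-1, -1)]
H-H contact: residue 1 @(0,-1) - residue 6 @(-1, -1)
H-H contact: residue 2 @(0,-2) - residue 5 @(-1, -2)

Answer: 2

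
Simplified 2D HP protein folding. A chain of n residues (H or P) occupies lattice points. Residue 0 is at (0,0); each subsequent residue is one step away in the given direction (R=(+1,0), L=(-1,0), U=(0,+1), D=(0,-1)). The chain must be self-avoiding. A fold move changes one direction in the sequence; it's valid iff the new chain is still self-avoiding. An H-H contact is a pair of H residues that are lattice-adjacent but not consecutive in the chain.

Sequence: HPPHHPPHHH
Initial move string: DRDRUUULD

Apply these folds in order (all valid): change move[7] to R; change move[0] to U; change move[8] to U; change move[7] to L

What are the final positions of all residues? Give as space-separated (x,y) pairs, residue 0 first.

Answer: (0,0) (0,1) (1,1) (1,0) (2,0) (2,1) (2,2) (2,3) (1,3) (1,4)

Derivation:
Initial moves: DRDRUUULD
Fold: move[7]->R => DRDRUUURD (positions: [(0, 0), (0, -1), (1, -1), (1, -2), (2, -2), (2, -1), (2, 0), (2, 1), (3, 1), (3, 0)])
Fold: move[0]->U => URDRUUURD (positions: [(0, 0), (0, 1), (1, 1), (1, 0), (2, 0), (2, 1), (2, 2), (2, 3), (3, 3), (3, 2)])
Fold: move[8]->U => URDRUUURU (positions: [(0, 0), (0, 1), (1, 1), (1, 0), (2, 0), (2, 1), (2, 2), (2, 3), (3, 3), (3, 4)])
Fold: move[7]->L => URDRUUULU (positions: [(0, 0), (0, 1), (1, 1), (1, 0), (2, 0), (2, 1), (2, 2), (2, 3), (1, 3), (1, 4)])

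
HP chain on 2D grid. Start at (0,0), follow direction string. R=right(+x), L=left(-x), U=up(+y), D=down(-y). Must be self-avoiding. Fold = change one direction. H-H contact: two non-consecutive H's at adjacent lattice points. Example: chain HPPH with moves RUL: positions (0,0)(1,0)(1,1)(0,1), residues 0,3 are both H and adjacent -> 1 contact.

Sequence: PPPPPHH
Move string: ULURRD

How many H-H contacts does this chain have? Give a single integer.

Positions: [(0, 0), (0, 1), (-1, 1), (-1, 2), (0, 2), (1, 2), (1, 1)]
No H-H contacts found.

Answer: 0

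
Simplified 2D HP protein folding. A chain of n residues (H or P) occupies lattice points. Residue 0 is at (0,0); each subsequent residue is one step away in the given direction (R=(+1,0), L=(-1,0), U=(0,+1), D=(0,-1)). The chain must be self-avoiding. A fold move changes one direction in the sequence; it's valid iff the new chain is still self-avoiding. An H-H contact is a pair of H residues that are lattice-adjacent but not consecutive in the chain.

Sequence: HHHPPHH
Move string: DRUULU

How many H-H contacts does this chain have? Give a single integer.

Positions: [(0, 0), (0, -1), (1, -1), (1, 0), (1, 1), (0, 1), (0, 2)]
H-H contact: residue 0 @(0,0) - residue 5 @(0, 1)

Answer: 1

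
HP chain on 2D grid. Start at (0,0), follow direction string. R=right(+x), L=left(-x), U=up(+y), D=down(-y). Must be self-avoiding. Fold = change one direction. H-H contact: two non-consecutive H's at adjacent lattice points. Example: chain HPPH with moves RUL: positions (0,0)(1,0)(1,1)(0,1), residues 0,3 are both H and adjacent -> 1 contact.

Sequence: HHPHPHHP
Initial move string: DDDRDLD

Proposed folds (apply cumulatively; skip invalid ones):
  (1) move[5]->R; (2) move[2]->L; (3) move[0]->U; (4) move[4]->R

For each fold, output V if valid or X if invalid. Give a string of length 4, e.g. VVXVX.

Answer: VXXV

Derivation:
Initial: DDDRDLD -> [(0, 0), (0, -1), (0, -2), (0, -3), (1, -3), (1, -4), (0, -4), (0, -5)]
Fold 1: move[5]->R => DDDRDRD VALID
Fold 2: move[2]->L => DDLRDRD INVALID (collision), skipped
Fold 3: move[0]->U => UDDRDRD INVALID (collision), skipped
Fold 4: move[4]->R => DDDRRRD VALID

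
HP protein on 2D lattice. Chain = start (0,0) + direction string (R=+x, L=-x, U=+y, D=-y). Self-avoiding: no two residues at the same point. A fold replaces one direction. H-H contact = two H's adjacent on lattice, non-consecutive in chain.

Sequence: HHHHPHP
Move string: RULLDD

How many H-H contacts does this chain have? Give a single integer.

Answer: 2

Derivation:
Positions: [(0, 0), (1, 0), (1, 1), (0, 1), (-1, 1), (-1, 0), (-1, -1)]
H-H contact: residue 0 @(0,0) - residue 5 @(-1, 0)
H-H contact: residue 0 @(0,0) - residue 3 @(0, 1)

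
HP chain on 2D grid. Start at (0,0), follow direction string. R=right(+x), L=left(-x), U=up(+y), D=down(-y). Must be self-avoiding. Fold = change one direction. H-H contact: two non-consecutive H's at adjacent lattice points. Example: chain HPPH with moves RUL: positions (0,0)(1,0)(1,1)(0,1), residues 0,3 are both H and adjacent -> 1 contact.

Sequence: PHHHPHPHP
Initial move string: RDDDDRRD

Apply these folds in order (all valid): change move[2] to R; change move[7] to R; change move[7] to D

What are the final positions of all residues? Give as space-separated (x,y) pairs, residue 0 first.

Initial moves: RDDDDRRD
Fold: move[2]->R => RDRDDRRD (positions: [(0, 0), (1, 0), (1, -1), (2, -1), (2, -2), (2, -3), (3, -3), (4, -3), (4, -4)])
Fold: move[7]->R => RDRDDRRR (positions: [(0, 0), (1, 0), (1, -1), (2, -1), (2, -2), (2, -3), (3, -3), (4, -3), (5, -3)])
Fold: move[7]->D => RDRDDRRD (positions: [(0, 0), (1, 0), (1, -1), (2, -1), (2, -2), (2, -3), (3, -3), (4, -3), (4, -4)])

Answer: (0,0) (1,0) (1,-1) (2,-1) (2,-2) (2,-3) (3,-3) (4,-3) (4,-4)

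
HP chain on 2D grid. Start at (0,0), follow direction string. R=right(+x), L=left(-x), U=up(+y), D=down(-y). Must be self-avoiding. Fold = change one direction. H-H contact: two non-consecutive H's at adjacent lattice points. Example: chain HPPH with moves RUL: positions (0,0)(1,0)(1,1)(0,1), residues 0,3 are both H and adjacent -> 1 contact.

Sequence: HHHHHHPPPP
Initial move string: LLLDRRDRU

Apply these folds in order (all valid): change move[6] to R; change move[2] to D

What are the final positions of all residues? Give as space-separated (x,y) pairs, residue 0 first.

Answer: (0,0) (-1,0) (-2,0) (-2,-1) (-2,-2) (-1,-2) (0,-2) (1,-2) (2,-2) (2,-1)

Derivation:
Initial moves: LLLDRRDRU
Fold: move[6]->R => LLLDRRRRU (positions: [(0, 0), (-1, 0), (-2, 0), (-3, 0), (-3, -1), (-2, -1), (-1, -1), (0, -1), (1, -1), (1, 0)])
Fold: move[2]->D => LLDDRRRRU (positions: [(0, 0), (-1, 0), (-2, 0), (-2, -1), (-2, -2), (-1, -2), (0, -2), (1, -2), (2, -2), (2, -1)])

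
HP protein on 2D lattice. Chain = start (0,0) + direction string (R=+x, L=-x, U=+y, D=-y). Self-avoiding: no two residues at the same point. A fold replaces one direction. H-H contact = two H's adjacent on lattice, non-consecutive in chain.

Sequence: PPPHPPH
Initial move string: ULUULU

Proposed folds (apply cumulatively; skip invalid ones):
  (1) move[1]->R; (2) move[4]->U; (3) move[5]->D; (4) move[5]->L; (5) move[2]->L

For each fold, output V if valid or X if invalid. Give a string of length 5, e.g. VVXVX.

Initial: ULUULU -> [(0, 0), (0, 1), (-1, 1), (-1, 2), (-1, 3), (-2, 3), (-2, 4)]
Fold 1: move[1]->R => URUULU VALID
Fold 2: move[4]->U => URUUUU VALID
Fold 3: move[5]->D => URUUUD INVALID (collision), skipped
Fold 4: move[5]->L => URUUUL VALID
Fold 5: move[2]->L => URLUUL INVALID (collision), skipped

Answer: VVXVX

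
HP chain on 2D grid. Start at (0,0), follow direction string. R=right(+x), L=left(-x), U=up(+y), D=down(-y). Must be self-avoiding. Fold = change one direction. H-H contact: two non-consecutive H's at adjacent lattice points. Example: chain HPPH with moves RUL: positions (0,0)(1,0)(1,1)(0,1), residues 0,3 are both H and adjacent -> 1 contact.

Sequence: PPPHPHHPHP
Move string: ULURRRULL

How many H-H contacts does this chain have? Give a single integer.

Positions: [(0, 0), (0, 1), (-1, 1), (-1, 2), (0, 2), (1, 2), (2, 2), (2, 3), (1, 3), (0, 3)]
H-H contact: residue 5 @(1,2) - residue 8 @(1, 3)

Answer: 1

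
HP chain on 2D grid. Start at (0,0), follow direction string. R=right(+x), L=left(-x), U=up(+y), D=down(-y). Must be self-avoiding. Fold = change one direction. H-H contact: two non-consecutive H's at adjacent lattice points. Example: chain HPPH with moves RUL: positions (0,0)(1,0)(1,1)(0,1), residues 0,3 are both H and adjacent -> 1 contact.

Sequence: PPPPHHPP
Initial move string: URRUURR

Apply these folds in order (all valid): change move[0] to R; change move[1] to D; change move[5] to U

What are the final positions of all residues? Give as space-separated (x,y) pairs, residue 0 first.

Answer: (0,0) (1,0) (1,-1) (2,-1) (2,0) (2,1) (2,2) (3,2)

Derivation:
Initial moves: URRUURR
Fold: move[0]->R => RRRUURR (positions: [(0, 0), (1, 0), (2, 0), (3, 0), (3, 1), (3, 2), (4, 2), (5, 2)])
Fold: move[1]->D => RDRUURR (positions: [(0, 0), (1, 0), (1, -1), (2, -1), (2, 0), (2, 1), (3, 1), (4, 1)])
Fold: move[5]->U => RDRUUUR (positions: [(0, 0), (1, 0), (1, -1), (2, -1), (2, 0), (2, 1), (2, 2), (3, 2)])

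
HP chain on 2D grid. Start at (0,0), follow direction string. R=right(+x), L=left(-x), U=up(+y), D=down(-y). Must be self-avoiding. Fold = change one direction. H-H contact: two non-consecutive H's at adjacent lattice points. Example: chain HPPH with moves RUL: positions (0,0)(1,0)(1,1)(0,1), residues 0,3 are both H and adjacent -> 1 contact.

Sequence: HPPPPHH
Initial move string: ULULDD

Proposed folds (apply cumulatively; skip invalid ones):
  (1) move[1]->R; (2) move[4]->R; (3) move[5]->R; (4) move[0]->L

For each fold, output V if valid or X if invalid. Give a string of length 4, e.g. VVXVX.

Answer: XXXV

Derivation:
Initial: ULULDD -> [(0, 0), (0, 1), (-1, 1), (-1, 2), (-2, 2), (-2, 1), (-2, 0)]
Fold 1: move[1]->R => URULDD INVALID (collision), skipped
Fold 2: move[4]->R => ULULRD INVALID (collision), skipped
Fold 3: move[5]->R => ULULDR INVALID (collision), skipped
Fold 4: move[0]->L => LLULDD VALID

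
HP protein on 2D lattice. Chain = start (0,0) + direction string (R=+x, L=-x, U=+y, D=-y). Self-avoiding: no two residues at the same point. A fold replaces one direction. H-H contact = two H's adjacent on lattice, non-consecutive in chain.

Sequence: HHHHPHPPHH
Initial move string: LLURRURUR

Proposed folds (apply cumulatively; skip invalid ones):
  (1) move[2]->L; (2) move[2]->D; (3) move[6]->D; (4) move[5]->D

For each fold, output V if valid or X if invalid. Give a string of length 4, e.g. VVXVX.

Initial: LLURRURUR -> [(0, 0), (-1, 0), (-2, 0), (-2, 1), (-1, 1), (0, 1), (0, 2), (1, 2), (1, 3), (2, 3)]
Fold 1: move[2]->L => LLLRRURUR INVALID (collision), skipped
Fold 2: move[2]->D => LLDRRURUR INVALID (collision), skipped
Fold 3: move[6]->D => LLURRUDUR INVALID (collision), skipped
Fold 4: move[5]->D => LLURRDRUR INVALID (collision), skipped

Answer: XXXX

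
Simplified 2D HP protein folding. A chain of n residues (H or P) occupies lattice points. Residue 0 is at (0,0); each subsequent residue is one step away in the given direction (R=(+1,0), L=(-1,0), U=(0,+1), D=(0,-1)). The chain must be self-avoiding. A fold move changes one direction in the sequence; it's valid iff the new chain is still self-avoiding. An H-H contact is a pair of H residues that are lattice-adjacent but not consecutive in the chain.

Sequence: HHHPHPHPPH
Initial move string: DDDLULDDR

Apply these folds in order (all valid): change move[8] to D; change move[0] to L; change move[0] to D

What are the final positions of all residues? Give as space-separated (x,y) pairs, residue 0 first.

Answer: (0,0) (0,-1) (0,-2) (0,-3) (-1,-3) (-1,-2) (-2,-2) (-2,-3) (-2,-4) (-2,-5)

Derivation:
Initial moves: DDDLULDDR
Fold: move[8]->D => DDDLULDDD (positions: [(0, 0), (0, -1), (0, -2), (0, -3), (-1, -3), (-1, -2), (-2, -2), (-2, -3), (-2, -4), (-2, -5)])
Fold: move[0]->L => LDDLULDDD (positions: [(0, 0), (-1, 0), (-1, -1), (-1, -2), (-2, -2), (-2, -1), (-3, -1), (-3, -2), (-3, -3), (-3, -4)])
Fold: move[0]->D => DDDLULDDD (positions: [(0, 0), (0, -1), (0, -2), (0, -3), (-1, -3), (-1, -2), (-2, -2), (-2, -3), (-2, -4), (-2, -5)])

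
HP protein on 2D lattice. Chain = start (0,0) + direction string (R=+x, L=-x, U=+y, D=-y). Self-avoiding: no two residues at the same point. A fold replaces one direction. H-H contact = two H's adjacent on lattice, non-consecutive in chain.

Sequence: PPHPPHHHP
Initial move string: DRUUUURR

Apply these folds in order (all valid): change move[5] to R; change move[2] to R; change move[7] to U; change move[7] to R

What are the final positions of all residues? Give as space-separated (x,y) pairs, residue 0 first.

Answer: (0,0) (0,-1) (1,-1) (2,-1) (2,0) (2,1) (3,1) (4,1) (5,1)

Derivation:
Initial moves: DRUUUURR
Fold: move[5]->R => DRUUURRR (positions: [(0, 0), (0, -1), (1, -1), (1, 0), (1, 1), (1, 2), (2, 2), (3, 2), (4, 2)])
Fold: move[2]->R => DRRUURRR (positions: [(0, 0), (0, -1), (1, -1), (2, -1), (2, 0), (2, 1), (3, 1), (4, 1), (5, 1)])
Fold: move[7]->U => DRRUURRU (positions: [(0, 0), (0, -1), (1, -1), (2, -1), (2, 0), (2, 1), (3, 1), (4, 1), (4, 2)])
Fold: move[7]->R => DRRUURRR (positions: [(0, 0), (0, -1), (1, -1), (2, -1), (2, 0), (2, 1), (3, 1), (4, 1), (5, 1)])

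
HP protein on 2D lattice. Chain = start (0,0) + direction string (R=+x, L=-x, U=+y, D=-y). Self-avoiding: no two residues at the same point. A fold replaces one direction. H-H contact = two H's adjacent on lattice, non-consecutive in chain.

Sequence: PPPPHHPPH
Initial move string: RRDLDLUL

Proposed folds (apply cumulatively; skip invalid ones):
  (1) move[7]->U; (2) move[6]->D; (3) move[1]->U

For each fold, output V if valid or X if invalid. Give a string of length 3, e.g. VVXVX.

Initial: RRDLDLUL -> [(0, 0), (1, 0), (2, 0), (2, -1), (1, -1), (1, -2), (0, -2), (0, -1), (-1, -1)]
Fold 1: move[7]->U => RRDLDLUU INVALID (collision), skipped
Fold 2: move[6]->D => RRDLDLDL VALID
Fold 3: move[1]->U => RUDLDLDL INVALID (collision), skipped

Answer: XVX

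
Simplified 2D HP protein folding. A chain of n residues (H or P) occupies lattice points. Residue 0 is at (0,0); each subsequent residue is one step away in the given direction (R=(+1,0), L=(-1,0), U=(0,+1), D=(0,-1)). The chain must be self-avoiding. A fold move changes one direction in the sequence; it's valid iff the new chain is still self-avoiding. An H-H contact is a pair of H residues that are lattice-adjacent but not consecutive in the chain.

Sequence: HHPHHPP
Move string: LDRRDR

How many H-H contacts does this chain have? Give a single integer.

Answer: 1

Derivation:
Positions: [(0, 0), (-1, 0), (-1, -1), (0, -1), (1, -1), (1, -2), (2, -2)]
H-H contact: residue 0 @(0,0) - residue 3 @(0, -1)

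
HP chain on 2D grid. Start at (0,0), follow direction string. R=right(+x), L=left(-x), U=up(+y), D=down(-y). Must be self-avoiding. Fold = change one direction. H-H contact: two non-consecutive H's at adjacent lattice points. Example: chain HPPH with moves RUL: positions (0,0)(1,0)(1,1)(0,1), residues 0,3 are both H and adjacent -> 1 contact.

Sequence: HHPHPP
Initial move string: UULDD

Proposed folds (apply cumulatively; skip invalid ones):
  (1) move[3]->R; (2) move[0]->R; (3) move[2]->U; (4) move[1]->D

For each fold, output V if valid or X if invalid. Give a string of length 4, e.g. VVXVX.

Answer: XXXX

Derivation:
Initial: UULDD -> [(0, 0), (0, 1), (0, 2), (-1, 2), (-1, 1), (-1, 0)]
Fold 1: move[3]->R => UULRD INVALID (collision), skipped
Fold 2: move[0]->R => RULDD INVALID (collision), skipped
Fold 3: move[2]->U => UUUDD INVALID (collision), skipped
Fold 4: move[1]->D => UDLDD INVALID (collision), skipped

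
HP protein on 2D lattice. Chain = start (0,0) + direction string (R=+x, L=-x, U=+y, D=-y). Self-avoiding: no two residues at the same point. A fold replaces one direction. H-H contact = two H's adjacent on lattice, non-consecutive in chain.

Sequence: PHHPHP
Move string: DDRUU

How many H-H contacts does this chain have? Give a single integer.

Answer: 1

Derivation:
Positions: [(0, 0), (0, -1), (0, -2), (1, -2), (1, -1), (1, 0)]
H-H contact: residue 1 @(0,-1) - residue 4 @(1, -1)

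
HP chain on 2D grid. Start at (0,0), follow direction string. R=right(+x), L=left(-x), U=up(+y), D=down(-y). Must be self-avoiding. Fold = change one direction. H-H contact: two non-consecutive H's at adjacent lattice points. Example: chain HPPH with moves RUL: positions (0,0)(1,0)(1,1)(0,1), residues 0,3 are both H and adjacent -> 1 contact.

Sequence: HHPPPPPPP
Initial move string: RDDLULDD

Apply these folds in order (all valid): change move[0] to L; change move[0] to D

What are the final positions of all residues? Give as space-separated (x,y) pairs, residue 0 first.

Initial moves: RDDLULDD
Fold: move[0]->L => LDDLULDD (positions: [(0, 0), (-1, 0), (-1, -1), (-1, -2), (-2, -2), (-2, -1), (-3, -1), (-3, -2), (-3, -3)])
Fold: move[0]->D => DDDLULDD (positions: [(0, 0), (0, -1), (0, -2), (0, -3), (-1, -3), (-1, -2), (-2, -2), (-2, -3), (-2, -4)])

Answer: (0,0) (0,-1) (0,-2) (0,-3) (-1,-3) (-1,-2) (-2,-2) (-2,-3) (-2,-4)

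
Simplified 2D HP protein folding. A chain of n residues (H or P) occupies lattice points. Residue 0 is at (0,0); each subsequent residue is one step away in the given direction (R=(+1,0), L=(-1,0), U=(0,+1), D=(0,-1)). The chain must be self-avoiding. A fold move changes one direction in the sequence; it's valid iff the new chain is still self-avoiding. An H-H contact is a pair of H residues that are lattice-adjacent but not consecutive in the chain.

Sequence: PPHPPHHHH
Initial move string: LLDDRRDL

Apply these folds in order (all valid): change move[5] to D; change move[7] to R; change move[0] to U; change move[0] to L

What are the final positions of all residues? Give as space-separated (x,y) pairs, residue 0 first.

Answer: (0,0) (-1,0) (-2,0) (-2,-1) (-2,-2) (-1,-2) (-1,-3) (-1,-4) (0,-4)

Derivation:
Initial moves: LLDDRRDL
Fold: move[5]->D => LLDDRDDL (positions: [(0, 0), (-1, 0), (-2, 0), (-2, -1), (-2, -2), (-1, -2), (-1, -3), (-1, -4), (-2, -4)])
Fold: move[7]->R => LLDDRDDR (positions: [(0, 0), (-1, 0), (-2, 0), (-2, -1), (-2, -2), (-1, -2), (-1, -3), (-1, -4), (0, -4)])
Fold: move[0]->U => ULDDRDDR (positions: [(0, 0), (0, 1), (-1, 1), (-1, 0), (-1, -1), (0, -1), (0, -2), (0, -3), (1, -3)])
Fold: move[0]->L => LLDDRDDR (positions: [(0, 0), (-1, 0), (-2, 0), (-2, -1), (-2, -2), (-1, -2), (-1, -3), (-1, -4), (0, -4)])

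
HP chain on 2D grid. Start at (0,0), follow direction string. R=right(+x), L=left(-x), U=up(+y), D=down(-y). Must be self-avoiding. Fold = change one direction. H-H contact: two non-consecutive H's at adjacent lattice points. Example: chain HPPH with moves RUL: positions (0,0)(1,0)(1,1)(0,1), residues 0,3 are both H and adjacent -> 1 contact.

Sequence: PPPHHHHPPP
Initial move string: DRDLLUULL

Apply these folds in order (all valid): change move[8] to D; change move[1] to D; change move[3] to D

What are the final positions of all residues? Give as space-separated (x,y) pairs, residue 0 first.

Answer: (0,0) (0,-1) (0,-2) (0,-3) (0,-4) (-1,-4) (-1,-3) (-1,-2) (-2,-2) (-2,-3)

Derivation:
Initial moves: DRDLLUULL
Fold: move[8]->D => DRDLLUULD (positions: [(0, 0), (0, -1), (1, -1), (1, -2), (0, -2), (-1, -2), (-1, -1), (-1, 0), (-2, 0), (-2, -1)])
Fold: move[1]->D => DDDLLUULD (positions: [(0, 0), (0, -1), (0, -2), (0, -3), (-1, -3), (-2, -3), (-2, -2), (-2, -1), (-3, -1), (-3, -2)])
Fold: move[3]->D => DDDDLUULD (positions: [(0, 0), (0, -1), (0, -2), (0, -3), (0, -4), (-1, -4), (-1, -3), (-1, -2), (-2, -2), (-2, -3)])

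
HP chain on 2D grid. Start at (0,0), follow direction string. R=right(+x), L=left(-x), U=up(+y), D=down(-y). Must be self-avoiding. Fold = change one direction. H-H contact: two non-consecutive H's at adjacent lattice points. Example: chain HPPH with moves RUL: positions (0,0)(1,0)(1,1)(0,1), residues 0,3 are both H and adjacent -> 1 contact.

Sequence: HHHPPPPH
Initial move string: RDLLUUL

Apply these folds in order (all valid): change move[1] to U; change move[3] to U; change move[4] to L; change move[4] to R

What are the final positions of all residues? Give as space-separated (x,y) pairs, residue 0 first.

Initial moves: RDLLUUL
Fold: move[1]->U => RULLUUL (positions: [(0, 0), (1, 0), (1, 1), (0, 1), (-1, 1), (-1, 2), (-1, 3), (-2, 3)])
Fold: move[3]->U => RULUUUL (positions: [(0, 0), (1, 0), (1, 1), (0, 1), (0, 2), (0, 3), (0, 4), (-1, 4)])
Fold: move[4]->L => RULULUL (positions: [(0, 0), (1, 0), (1, 1), (0, 1), (0, 2), (-1, 2), (-1, 3), (-2, 3)])
Fold: move[4]->R => RULURUL (positions: [(0, 0), (1, 0), (1, 1), (0, 1), (0, 2), (1, 2), (1, 3), (0, 3)])

Answer: (0,0) (1,0) (1,1) (0,1) (0,2) (1,2) (1,3) (0,3)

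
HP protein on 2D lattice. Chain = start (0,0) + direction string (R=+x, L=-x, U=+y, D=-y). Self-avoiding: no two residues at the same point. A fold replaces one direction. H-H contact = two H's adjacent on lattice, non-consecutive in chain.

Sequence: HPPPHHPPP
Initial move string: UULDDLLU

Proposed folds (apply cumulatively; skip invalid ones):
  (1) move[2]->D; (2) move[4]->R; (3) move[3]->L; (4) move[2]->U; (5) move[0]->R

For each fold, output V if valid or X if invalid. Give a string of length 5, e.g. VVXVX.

Initial: UULDDLLU -> [(0, 0), (0, 1), (0, 2), (-1, 2), (-1, 1), (-1, 0), (-2, 0), (-3, 0), (-3, 1)]
Fold 1: move[2]->D => UUDDDLLU INVALID (collision), skipped
Fold 2: move[4]->R => UULDRLLU INVALID (collision), skipped
Fold 3: move[3]->L => UULLDLLU VALID
Fold 4: move[2]->U => UUULDLLU VALID
Fold 5: move[0]->R => RUULDLLU VALID

Answer: XXVVV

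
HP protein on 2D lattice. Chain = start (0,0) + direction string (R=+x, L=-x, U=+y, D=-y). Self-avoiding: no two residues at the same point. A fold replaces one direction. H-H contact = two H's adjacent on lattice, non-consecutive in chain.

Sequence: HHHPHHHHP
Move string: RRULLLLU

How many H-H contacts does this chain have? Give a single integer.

Positions: [(0, 0), (1, 0), (2, 0), (2, 1), (1, 1), (0, 1), (-1, 1), (-2, 1), (-2, 2)]
H-H contact: residue 0 @(0,0) - residue 5 @(0, 1)
H-H contact: residue 1 @(1,0) - residue 4 @(1, 1)

Answer: 2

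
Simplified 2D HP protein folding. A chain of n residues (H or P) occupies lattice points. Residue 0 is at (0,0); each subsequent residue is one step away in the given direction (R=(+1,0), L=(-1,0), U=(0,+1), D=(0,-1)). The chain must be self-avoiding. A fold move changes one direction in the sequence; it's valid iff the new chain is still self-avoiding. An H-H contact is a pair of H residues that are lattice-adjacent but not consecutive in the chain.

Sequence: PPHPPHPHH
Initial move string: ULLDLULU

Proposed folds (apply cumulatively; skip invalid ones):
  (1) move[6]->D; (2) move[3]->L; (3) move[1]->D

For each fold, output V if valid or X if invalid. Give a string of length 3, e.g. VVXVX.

Initial: ULLDLULU -> [(0, 0), (0, 1), (-1, 1), (-2, 1), (-2, 0), (-3, 0), (-3, 1), (-4, 1), (-4, 2)]
Fold 1: move[6]->D => ULLDLUDU INVALID (collision), skipped
Fold 2: move[3]->L => ULLLLULU VALID
Fold 3: move[1]->D => UDLLLULU INVALID (collision), skipped

Answer: XVX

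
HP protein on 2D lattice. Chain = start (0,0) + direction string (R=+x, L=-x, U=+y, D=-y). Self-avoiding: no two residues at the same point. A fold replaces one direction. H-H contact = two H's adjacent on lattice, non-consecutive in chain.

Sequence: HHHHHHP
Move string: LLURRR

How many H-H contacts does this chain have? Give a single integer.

Answer: 2

Derivation:
Positions: [(0, 0), (-1, 0), (-2, 0), (-2, 1), (-1, 1), (0, 1), (1, 1)]
H-H contact: residue 0 @(0,0) - residue 5 @(0, 1)
H-H contact: residue 1 @(-1,0) - residue 4 @(-1, 1)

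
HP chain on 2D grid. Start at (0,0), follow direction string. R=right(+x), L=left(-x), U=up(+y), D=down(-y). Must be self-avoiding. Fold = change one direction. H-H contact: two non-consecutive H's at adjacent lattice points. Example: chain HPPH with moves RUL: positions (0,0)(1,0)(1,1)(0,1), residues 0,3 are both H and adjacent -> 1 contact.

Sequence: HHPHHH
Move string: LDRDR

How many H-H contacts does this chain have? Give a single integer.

Answer: 1

Derivation:
Positions: [(0, 0), (-1, 0), (-1, -1), (0, -1), (0, -2), (1, -2)]
H-H contact: residue 0 @(0,0) - residue 3 @(0, -1)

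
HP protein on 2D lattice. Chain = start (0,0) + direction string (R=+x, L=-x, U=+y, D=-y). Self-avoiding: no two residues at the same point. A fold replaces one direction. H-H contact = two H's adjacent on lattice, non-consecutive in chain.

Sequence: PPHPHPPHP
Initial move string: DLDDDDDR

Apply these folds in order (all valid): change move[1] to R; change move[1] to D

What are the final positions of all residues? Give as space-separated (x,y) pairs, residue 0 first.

Initial moves: DLDDDDDR
Fold: move[1]->R => DRDDDDDR (positions: [(0, 0), (0, -1), (1, -1), (1, -2), (1, -3), (1, -4), (1, -5), (1, -6), (2, -6)])
Fold: move[1]->D => DDDDDDDR (positions: [(0, 0), (0, -1), (0, -2), (0, -3), (0, -4), (0, -5), (0, -6), (0, -7), (1, -7)])

Answer: (0,0) (0,-1) (0,-2) (0,-3) (0,-4) (0,-5) (0,-6) (0,-7) (1,-7)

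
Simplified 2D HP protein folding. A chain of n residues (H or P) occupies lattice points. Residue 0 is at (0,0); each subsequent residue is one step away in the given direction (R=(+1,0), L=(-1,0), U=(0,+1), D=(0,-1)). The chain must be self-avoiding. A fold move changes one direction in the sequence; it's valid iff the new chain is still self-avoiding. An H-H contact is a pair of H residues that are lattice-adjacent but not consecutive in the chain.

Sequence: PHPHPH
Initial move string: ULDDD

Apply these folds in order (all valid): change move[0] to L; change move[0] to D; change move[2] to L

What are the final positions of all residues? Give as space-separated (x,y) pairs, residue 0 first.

Initial moves: ULDDD
Fold: move[0]->L => LLDDD (positions: [(0, 0), (-1, 0), (-2, 0), (-2, -1), (-2, -2), (-2, -3)])
Fold: move[0]->D => DLDDD (positions: [(0, 0), (0, -1), (-1, -1), (-1, -2), (-1, -3), (-1, -4)])
Fold: move[2]->L => DLLDD (positions: [(0, 0), (0, -1), (-1, -1), (-2, -1), (-2, -2), (-2, -3)])

Answer: (0,0) (0,-1) (-1,-1) (-2,-1) (-2,-2) (-2,-3)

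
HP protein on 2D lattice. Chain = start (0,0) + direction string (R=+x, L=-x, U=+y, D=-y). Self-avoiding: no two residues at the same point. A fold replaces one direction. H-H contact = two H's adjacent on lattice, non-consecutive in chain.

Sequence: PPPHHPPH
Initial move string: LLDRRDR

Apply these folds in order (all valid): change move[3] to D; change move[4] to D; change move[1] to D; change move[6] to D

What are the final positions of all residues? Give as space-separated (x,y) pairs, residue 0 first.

Answer: (0,0) (-1,0) (-1,-1) (-1,-2) (-1,-3) (-1,-4) (-1,-5) (-1,-6)

Derivation:
Initial moves: LLDRRDR
Fold: move[3]->D => LLDDRDR (positions: [(0, 0), (-1, 0), (-2, 0), (-2, -1), (-2, -2), (-1, -2), (-1, -3), (0, -3)])
Fold: move[4]->D => LLDDDDR (positions: [(0, 0), (-1, 0), (-2, 0), (-2, -1), (-2, -2), (-2, -3), (-2, -4), (-1, -4)])
Fold: move[1]->D => LDDDDDR (positions: [(0, 0), (-1, 0), (-1, -1), (-1, -2), (-1, -3), (-1, -4), (-1, -5), (0, -5)])
Fold: move[6]->D => LDDDDDD (positions: [(0, 0), (-1, 0), (-1, -1), (-1, -2), (-1, -3), (-1, -4), (-1, -5), (-1, -6)])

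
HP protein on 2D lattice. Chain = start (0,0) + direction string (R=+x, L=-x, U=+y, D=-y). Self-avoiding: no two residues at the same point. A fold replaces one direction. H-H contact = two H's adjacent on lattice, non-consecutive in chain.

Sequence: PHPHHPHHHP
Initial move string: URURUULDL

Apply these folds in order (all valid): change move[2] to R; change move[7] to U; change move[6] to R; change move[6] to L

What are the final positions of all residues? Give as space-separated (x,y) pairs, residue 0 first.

Initial moves: URURUULDL
Fold: move[2]->R => URRRUULDL (positions: [(0, 0), (0, 1), (1, 1), (2, 1), (3, 1), (3, 2), (3, 3), (2, 3), (2, 2), (1, 2)])
Fold: move[7]->U => URRRUULUL (positions: [(0, 0), (0, 1), (1, 1), (2, 1), (3, 1), (3, 2), (3, 3), (2, 3), (2, 4), (1, 4)])
Fold: move[6]->R => URRRUURUL (positions: [(0, 0), (0, 1), (1, 1), (2, 1), (3, 1), (3, 2), (3, 3), (4, 3), (4, 4), (3, 4)])
Fold: move[6]->L => URRRUULUL (positions: [(0, 0), (0, 1), (1, 1), (2, 1), (3, 1), (3, 2), (3, 3), (2, 3), (2, 4), (1, 4)])

Answer: (0,0) (0,1) (1,1) (2,1) (3,1) (3,2) (3,3) (2,3) (2,4) (1,4)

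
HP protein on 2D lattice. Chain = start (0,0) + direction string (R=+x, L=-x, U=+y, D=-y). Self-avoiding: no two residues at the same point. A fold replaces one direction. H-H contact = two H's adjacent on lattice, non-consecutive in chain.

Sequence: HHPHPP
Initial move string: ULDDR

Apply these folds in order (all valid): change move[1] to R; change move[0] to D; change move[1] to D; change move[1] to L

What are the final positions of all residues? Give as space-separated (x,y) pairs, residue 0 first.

Initial moves: ULDDR
Fold: move[1]->R => URDDR (positions: [(0, 0), (0, 1), (1, 1), (1, 0), (1, -1), (2, -1)])
Fold: move[0]->D => DRDDR (positions: [(0, 0), (0, -1), (1, -1), (1, -2), (1, -3), (2, -3)])
Fold: move[1]->D => DDDDR (positions: [(0, 0), (0, -1), (0, -2), (0, -3), (0, -4), (1, -4)])
Fold: move[1]->L => DLDDR (positions: [(0, 0), (0, -1), (-1, -1), (-1, -2), (-1, -3), (0, -3)])

Answer: (0,0) (0,-1) (-1,-1) (-1,-2) (-1,-3) (0,-3)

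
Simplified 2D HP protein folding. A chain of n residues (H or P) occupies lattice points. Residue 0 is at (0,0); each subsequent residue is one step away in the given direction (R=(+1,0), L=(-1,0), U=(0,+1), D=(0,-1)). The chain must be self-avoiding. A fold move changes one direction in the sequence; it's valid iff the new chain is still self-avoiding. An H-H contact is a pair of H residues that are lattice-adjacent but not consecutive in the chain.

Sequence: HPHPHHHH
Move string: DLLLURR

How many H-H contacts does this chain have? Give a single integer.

Answer: 2

Derivation:
Positions: [(0, 0), (0, -1), (-1, -1), (-2, -1), (-3, -1), (-3, 0), (-2, 0), (-1, 0)]
H-H contact: residue 0 @(0,0) - residue 7 @(-1, 0)
H-H contact: residue 2 @(-1,-1) - residue 7 @(-1, 0)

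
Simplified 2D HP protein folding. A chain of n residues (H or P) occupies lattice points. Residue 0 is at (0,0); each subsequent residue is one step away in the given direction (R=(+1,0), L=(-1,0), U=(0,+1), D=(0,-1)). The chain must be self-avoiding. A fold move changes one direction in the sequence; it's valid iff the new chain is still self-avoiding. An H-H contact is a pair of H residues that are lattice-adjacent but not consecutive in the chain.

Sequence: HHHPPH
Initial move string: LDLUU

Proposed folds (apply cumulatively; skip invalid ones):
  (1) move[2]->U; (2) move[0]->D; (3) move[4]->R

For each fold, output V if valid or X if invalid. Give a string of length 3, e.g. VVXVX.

Answer: XVX

Derivation:
Initial: LDLUU -> [(0, 0), (-1, 0), (-1, -1), (-2, -1), (-2, 0), (-2, 1)]
Fold 1: move[2]->U => LDUUU INVALID (collision), skipped
Fold 2: move[0]->D => DDLUU VALID
Fold 3: move[4]->R => DDLUR INVALID (collision), skipped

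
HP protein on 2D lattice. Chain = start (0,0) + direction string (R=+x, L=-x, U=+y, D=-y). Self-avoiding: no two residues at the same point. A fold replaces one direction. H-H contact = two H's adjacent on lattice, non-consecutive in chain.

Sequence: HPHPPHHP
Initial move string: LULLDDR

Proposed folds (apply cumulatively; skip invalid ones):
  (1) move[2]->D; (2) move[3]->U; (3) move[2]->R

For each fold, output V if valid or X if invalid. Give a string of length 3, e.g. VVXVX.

Answer: XXX

Derivation:
Initial: LULLDDR -> [(0, 0), (-1, 0), (-1, 1), (-2, 1), (-3, 1), (-3, 0), (-3, -1), (-2, -1)]
Fold 1: move[2]->D => LUDLDDR INVALID (collision), skipped
Fold 2: move[3]->U => LULUDDR INVALID (collision), skipped
Fold 3: move[2]->R => LURLDDR INVALID (collision), skipped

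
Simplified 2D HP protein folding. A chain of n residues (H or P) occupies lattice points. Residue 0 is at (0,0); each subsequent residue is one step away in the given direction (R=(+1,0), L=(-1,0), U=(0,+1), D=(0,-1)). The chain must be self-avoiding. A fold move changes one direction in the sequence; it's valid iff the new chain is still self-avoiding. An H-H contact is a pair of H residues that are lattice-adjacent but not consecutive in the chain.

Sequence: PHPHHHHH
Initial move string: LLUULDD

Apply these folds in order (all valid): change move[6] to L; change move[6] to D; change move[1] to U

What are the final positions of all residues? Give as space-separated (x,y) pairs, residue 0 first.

Answer: (0,0) (-1,0) (-1,1) (-1,2) (-1,3) (-2,3) (-2,2) (-2,1)

Derivation:
Initial moves: LLUULDD
Fold: move[6]->L => LLUULDL (positions: [(0, 0), (-1, 0), (-2, 0), (-2, 1), (-2, 2), (-3, 2), (-3, 1), (-4, 1)])
Fold: move[6]->D => LLUULDD (positions: [(0, 0), (-1, 0), (-2, 0), (-2, 1), (-2, 2), (-3, 2), (-3, 1), (-3, 0)])
Fold: move[1]->U => LUUULDD (positions: [(0, 0), (-1, 0), (-1, 1), (-1, 2), (-1, 3), (-2, 3), (-2, 2), (-2, 1)])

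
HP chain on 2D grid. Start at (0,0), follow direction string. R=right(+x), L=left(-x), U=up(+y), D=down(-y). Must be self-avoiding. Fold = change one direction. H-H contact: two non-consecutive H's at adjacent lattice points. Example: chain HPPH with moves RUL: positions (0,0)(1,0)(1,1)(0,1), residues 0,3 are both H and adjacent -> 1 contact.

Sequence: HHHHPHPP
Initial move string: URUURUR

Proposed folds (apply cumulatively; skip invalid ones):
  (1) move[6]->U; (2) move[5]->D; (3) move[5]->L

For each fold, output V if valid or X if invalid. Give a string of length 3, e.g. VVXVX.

Initial: URUURUR -> [(0, 0), (0, 1), (1, 1), (1, 2), (1, 3), (2, 3), (2, 4), (3, 4)]
Fold 1: move[6]->U => URUURUU VALID
Fold 2: move[5]->D => URUURDU INVALID (collision), skipped
Fold 3: move[5]->L => URUURLU INVALID (collision), skipped

Answer: VXX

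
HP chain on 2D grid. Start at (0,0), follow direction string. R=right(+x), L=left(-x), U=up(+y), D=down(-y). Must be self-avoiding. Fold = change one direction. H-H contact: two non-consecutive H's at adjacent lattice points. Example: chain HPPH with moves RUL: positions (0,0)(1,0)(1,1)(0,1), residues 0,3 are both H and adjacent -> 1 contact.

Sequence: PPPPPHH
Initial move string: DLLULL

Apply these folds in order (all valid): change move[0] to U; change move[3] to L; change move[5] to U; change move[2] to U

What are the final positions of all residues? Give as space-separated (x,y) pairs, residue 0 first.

Answer: (0,0) (0,1) (-1,1) (-1,2) (-2,2) (-3,2) (-3,3)

Derivation:
Initial moves: DLLULL
Fold: move[0]->U => ULLULL (positions: [(0, 0), (0, 1), (-1, 1), (-2, 1), (-2, 2), (-3, 2), (-4, 2)])
Fold: move[3]->L => ULLLLL (positions: [(0, 0), (0, 1), (-1, 1), (-2, 1), (-3, 1), (-4, 1), (-5, 1)])
Fold: move[5]->U => ULLLLU (positions: [(0, 0), (0, 1), (-1, 1), (-2, 1), (-3, 1), (-4, 1), (-4, 2)])
Fold: move[2]->U => ULULLU (positions: [(0, 0), (0, 1), (-1, 1), (-1, 2), (-2, 2), (-3, 2), (-3, 3)])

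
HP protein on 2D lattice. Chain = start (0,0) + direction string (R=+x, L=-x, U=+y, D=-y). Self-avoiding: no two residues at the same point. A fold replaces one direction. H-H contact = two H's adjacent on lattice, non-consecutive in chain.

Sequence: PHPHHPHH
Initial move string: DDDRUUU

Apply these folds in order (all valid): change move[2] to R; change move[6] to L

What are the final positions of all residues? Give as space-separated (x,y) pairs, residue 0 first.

Answer: (0,0) (0,-1) (0,-2) (1,-2) (2,-2) (2,-1) (2,0) (1,0)

Derivation:
Initial moves: DDDRUUU
Fold: move[2]->R => DDRRUUU (positions: [(0, 0), (0, -1), (0, -2), (1, -2), (2, -2), (2, -1), (2, 0), (2, 1)])
Fold: move[6]->L => DDRRUUL (positions: [(0, 0), (0, -1), (0, -2), (1, -2), (2, -2), (2, -1), (2, 0), (1, 0)])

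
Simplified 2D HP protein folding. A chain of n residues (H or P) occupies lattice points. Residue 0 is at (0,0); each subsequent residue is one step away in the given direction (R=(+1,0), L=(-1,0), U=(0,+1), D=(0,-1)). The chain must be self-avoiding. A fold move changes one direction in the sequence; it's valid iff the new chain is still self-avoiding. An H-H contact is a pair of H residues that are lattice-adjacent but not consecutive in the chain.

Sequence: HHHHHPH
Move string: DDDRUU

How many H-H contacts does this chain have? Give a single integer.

Answer: 1

Derivation:
Positions: [(0, 0), (0, -1), (0, -2), (0, -3), (1, -3), (1, -2), (1, -1)]
H-H contact: residue 1 @(0,-1) - residue 6 @(1, -1)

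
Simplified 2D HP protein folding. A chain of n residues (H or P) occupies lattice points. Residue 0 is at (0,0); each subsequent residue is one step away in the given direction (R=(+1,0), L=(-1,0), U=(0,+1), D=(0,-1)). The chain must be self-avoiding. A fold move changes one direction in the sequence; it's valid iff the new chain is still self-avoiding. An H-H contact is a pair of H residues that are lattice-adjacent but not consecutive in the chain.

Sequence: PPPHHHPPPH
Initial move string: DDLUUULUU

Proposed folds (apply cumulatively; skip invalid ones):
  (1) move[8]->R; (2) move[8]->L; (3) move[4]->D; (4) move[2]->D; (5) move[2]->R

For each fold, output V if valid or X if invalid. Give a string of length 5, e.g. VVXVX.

Answer: VVXXV

Derivation:
Initial: DDLUUULUU -> [(0, 0), (0, -1), (0, -2), (-1, -2), (-1, -1), (-1, 0), (-1, 1), (-2, 1), (-2, 2), (-2, 3)]
Fold 1: move[8]->R => DDLUUULUR VALID
Fold 2: move[8]->L => DDLUUULUL VALID
Fold 3: move[4]->D => DDLUDULUL INVALID (collision), skipped
Fold 4: move[2]->D => DDDUUULUL INVALID (collision), skipped
Fold 5: move[2]->R => DDRUUULUL VALID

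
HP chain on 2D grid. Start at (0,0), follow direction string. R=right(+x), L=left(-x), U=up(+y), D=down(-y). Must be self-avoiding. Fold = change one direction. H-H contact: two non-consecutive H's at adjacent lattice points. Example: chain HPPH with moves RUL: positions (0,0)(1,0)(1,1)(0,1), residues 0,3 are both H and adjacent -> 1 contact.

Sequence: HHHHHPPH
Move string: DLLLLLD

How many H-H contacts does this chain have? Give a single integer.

Positions: [(0, 0), (0, -1), (-1, -1), (-2, -1), (-3, -1), (-4, -1), (-5, -1), (-5, -2)]
No H-H contacts found.

Answer: 0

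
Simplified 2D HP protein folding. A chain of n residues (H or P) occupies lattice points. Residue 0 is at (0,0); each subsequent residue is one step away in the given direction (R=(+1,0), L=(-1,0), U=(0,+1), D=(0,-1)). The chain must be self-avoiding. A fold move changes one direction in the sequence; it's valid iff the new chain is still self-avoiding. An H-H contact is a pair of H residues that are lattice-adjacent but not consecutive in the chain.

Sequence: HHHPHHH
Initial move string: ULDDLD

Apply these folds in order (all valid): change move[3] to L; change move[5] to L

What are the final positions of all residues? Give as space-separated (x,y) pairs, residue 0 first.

Answer: (0,0) (0,1) (-1,1) (-1,0) (-2,0) (-3,0) (-4,0)

Derivation:
Initial moves: ULDDLD
Fold: move[3]->L => ULDLLD (positions: [(0, 0), (0, 1), (-1, 1), (-1, 0), (-2, 0), (-3, 0), (-3, -1)])
Fold: move[5]->L => ULDLLL (positions: [(0, 0), (0, 1), (-1, 1), (-1, 0), (-2, 0), (-3, 0), (-4, 0)])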